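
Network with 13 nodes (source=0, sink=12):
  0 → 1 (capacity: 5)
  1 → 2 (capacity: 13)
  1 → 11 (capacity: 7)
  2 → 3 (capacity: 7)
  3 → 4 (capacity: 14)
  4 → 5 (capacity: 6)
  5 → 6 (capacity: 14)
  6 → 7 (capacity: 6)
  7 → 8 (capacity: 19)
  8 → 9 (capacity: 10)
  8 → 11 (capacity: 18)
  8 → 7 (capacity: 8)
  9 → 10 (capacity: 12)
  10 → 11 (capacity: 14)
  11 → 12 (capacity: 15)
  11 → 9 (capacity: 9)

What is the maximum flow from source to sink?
Maximum flow = 5

Max flow: 5

Flow assignment:
  0 → 1: 5/5
  1 → 11: 5/7
  11 → 12: 5/15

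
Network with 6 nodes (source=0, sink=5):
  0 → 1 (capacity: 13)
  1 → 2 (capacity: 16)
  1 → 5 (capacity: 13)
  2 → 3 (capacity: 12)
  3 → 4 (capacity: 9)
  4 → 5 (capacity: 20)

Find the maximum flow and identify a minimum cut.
Max flow = 13, Min cut edges: (0,1)

Maximum flow: 13
Minimum cut: (0,1)
Partition: S = [0], T = [1, 2, 3, 4, 5]

Max-flow min-cut theorem verified: both equal 13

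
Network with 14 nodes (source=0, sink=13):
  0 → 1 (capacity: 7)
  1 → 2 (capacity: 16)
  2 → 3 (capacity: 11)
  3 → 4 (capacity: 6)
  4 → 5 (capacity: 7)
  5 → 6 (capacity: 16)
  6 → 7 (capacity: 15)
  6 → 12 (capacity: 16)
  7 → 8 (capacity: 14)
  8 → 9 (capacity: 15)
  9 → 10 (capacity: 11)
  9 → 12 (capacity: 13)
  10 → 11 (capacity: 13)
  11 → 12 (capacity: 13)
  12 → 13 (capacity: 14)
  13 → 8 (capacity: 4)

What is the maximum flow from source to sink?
Maximum flow = 6

Max flow: 6

Flow assignment:
  0 → 1: 6/7
  1 → 2: 6/16
  2 → 3: 6/11
  3 → 4: 6/6
  4 → 5: 6/7
  5 → 6: 6/16
  6 → 12: 6/16
  12 → 13: 6/14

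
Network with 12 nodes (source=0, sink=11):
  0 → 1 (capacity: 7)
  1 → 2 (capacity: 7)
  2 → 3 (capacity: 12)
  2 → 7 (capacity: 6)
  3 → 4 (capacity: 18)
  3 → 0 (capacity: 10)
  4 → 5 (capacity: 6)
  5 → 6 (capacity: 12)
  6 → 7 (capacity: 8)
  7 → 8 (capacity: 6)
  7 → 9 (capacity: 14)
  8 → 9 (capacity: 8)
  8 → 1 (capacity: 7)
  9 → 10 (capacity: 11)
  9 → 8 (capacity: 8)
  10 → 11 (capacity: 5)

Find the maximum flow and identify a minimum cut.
Max flow = 5, Min cut edges: (10,11)

Maximum flow: 5
Minimum cut: (10,11)
Partition: S = [0, 1, 2, 3, 4, 5, 6, 7, 8, 9, 10], T = [11]

Max-flow min-cut theorem verified: both equal 5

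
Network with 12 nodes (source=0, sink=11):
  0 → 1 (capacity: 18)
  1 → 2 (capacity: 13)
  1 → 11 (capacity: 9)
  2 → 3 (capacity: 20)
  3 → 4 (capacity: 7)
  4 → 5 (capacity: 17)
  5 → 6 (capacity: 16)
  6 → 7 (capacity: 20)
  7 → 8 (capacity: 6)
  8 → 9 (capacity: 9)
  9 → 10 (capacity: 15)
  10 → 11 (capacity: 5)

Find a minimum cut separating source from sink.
Min cut value = 14, edges: (1,11), (10,11)

Min cut value: 14
Partition: S = [0, 1, 2, 3, 4, 5, 6, 7, 8, 9, 10], T = [11]
Cut edges: (1,11), (10,11)

By max-flow min-cut theorem, max flow = min cut = 14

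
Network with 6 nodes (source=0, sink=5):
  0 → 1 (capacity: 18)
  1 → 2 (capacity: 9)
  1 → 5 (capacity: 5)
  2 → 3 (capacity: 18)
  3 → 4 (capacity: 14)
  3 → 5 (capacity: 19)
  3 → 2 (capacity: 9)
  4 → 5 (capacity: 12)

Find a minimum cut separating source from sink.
Min cut value = 14, edges: (1,2), (1,5)

Min cut value: 14
Partition: S = [0, 1], T = [2, 3, 4, 5]
Cut edges: (1,2), (1,5)

By max-flow min-cut theorem, max flow = min cut = 14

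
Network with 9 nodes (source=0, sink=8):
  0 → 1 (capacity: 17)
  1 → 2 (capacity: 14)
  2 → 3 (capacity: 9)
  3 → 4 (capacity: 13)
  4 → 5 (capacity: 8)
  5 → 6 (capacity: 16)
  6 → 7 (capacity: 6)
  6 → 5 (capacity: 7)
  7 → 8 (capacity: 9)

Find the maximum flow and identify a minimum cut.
Max flow = 6, Min cut edges: (6,7)

Maximum flow: 6
Minimum cut: (6,7)
Partition: S = [0, 1, 2, 3, 4, 5, 6], T = [7, 8]

Max-flow min-cut theorem verified: both equal 6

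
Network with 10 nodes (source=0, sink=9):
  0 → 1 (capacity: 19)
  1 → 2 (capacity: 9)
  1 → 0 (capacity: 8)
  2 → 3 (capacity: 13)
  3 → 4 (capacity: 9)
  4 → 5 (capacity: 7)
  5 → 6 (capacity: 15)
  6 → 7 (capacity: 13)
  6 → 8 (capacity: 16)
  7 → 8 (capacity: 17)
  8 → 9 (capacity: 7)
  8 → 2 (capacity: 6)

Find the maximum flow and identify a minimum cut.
Max flow = 7, Min cut edges: (8,9)

Maximum flow: 7
Minimum cut: (8,9)
Partition: S = [0, 1, 2, 3, 4, 5, 6, 7, 8], T = [9]

Max-flow min-cut theorem verified: both equal 7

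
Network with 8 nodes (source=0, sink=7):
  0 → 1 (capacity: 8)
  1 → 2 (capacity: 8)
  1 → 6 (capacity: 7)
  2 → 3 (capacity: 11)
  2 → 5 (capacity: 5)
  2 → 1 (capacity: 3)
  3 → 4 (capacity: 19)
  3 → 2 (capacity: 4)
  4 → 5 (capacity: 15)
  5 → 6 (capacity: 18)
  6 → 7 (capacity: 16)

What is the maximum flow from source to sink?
Maximum flow = 8

Max flow: 8

Flow assignment:
  0 → 1: 8/8
  1 → 2: 1/8
  1 → 6: 7/7
  2 → 5: 1/5
  5 → 6: 1/18
  6 → 7: 8/16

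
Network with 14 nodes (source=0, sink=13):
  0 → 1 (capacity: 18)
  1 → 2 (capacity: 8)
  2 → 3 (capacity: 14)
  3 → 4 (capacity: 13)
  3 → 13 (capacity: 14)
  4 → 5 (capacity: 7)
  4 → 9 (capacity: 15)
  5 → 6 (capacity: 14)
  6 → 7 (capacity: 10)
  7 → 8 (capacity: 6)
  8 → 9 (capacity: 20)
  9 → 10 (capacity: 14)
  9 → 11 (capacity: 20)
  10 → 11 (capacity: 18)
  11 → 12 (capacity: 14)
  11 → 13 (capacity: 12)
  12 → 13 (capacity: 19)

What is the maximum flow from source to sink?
Maximum flow = 8

Max flow: 8

Flow assignment:
  0 → 1: 8/18
  1 → 2: 8/8
  2 → 3: 8/14
  3 → 13: 8/14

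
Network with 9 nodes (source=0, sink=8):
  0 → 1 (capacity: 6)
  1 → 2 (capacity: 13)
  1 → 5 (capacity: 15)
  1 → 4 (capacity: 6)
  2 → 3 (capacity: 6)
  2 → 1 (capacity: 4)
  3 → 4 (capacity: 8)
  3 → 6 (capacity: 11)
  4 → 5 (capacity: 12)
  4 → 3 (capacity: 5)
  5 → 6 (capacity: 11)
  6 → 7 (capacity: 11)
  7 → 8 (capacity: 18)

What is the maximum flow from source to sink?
Maximum flow = 6

Max flow: 6

Flow assignment:
  0 → 1: 6/6
  1 → 5: 6/15
  5 → 6: 6/11
  6 → 7: 6/11
  7 → 8: 6/18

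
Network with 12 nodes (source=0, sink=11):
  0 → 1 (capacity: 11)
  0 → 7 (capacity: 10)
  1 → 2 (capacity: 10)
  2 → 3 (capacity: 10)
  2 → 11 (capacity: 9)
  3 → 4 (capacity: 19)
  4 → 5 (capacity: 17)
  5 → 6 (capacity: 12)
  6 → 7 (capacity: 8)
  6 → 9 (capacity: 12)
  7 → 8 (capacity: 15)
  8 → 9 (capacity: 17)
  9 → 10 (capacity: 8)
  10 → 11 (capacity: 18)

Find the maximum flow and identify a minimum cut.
Max flow = 17, Min cut edges: (2,11), (9,10)

Maximum flow: 17
Minimum cut: (2,11), (9,10)
Partition: S = [0, 1, 2, 3, 4, 5, 6, 7, 8, 9], T = [10, 11]

Max-flow min-cut theorem verified: both equal 17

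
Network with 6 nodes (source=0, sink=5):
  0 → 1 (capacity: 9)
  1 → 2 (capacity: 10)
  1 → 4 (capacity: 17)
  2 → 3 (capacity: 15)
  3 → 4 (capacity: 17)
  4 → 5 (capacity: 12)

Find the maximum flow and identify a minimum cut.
Max flow = 9, Min cut edges: (0,1)

Maximum flow: 9
Minimum cut: (0,1)
Partition: S = [0], T = [1, 2, 3, 4, 5]

Max-flow min-cut theorem verified: both equal 9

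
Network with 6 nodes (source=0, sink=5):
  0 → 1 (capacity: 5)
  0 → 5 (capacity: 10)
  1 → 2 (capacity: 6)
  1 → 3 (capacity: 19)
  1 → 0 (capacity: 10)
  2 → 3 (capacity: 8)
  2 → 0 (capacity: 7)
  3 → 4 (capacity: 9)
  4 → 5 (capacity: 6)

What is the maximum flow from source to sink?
Maximum flow = 15

Max flow: 15

Flow assignment:
  0 → 1: 5/5
  0 → 5: 10/10
  1 → 2: 5/6
  2 → 3: 5/8
  3 → 4: 5/9
  4 → 5: 5/6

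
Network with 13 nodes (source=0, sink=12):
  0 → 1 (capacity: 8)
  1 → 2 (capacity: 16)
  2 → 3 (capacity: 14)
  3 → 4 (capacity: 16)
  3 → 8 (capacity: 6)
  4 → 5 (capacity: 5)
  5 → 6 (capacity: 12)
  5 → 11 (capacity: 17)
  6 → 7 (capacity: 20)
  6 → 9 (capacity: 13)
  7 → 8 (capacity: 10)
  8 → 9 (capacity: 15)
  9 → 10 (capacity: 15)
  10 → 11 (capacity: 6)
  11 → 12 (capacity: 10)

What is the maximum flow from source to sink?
Maximum flow = 8

Max flow: 8

Flow assignment:
  0 → 1: 8/8
  1 → 2: 8/16
  2 → 3: 8/14
  3 → 4: 5/16
  3 → 8: 3/6
  4 → 5: 5/5
  5 → 11: 5/17
  8 → 9: 3/15
  9 → 10: 3/15
  10 → 11: 3/6
  11 → 12: 8/10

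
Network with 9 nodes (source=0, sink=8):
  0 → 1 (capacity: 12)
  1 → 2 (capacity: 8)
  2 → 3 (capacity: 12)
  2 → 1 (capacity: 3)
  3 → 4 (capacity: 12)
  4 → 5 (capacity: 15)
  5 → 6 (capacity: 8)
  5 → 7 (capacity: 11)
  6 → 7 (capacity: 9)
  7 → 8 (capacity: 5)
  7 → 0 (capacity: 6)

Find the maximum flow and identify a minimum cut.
Max flow = 5, Min cut edges: (7,8)

Maximum flow: 5
Minimum cut: (7,8)
Partition: S = [0, 1, 2, 3, 4, 5, 6, 7], T = [8]

Max-flow min-cut theorem verified: both equal 5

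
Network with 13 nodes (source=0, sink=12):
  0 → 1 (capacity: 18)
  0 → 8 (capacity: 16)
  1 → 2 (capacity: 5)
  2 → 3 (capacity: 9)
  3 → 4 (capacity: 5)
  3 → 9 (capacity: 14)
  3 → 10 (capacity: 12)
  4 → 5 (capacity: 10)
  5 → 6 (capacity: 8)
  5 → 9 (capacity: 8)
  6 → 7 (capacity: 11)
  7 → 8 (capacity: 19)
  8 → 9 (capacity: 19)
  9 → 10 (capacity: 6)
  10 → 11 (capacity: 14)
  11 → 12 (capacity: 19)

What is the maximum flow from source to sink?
Maximum flow = 11

Max flow: 11

Flow assignment:
  0 → 1: 5/18
  0 → 8: 6/16
  1 → 2: 5/5
  2 → 3: 5/9
  3 → 10: 5/12
  8 → 9: 6/19
  9 → 10: 6/6
  10 → 11: 11/14
  11 → 12: 11/19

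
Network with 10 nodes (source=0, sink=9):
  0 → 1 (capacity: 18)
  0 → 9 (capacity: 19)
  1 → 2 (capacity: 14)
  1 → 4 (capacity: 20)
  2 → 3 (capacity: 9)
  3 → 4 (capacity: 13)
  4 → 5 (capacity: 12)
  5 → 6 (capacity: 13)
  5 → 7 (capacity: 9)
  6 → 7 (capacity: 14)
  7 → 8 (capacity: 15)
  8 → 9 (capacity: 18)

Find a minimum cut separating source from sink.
Min cut value = 31, edges: (0,9), (4,5)

Min cut value: 31
Partition: S = [0, 1, 2, 3, 4], T = [5, 6, 7, 8, 9]
Cut edges: (0,9), (4,5)

By max-flow min-cut theorem, max flow = min cut = 31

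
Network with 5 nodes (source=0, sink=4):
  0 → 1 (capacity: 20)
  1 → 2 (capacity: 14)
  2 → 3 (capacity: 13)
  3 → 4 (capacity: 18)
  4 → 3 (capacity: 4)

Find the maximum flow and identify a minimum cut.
Max flow = 13, Min cut edges: (2,3)

Maximum flow: 13
Minimum cut: (2,3)
Partition: S = [0, 1, 2], T = [3, 4]

Max-flow min-cut theorem verified: both equal 13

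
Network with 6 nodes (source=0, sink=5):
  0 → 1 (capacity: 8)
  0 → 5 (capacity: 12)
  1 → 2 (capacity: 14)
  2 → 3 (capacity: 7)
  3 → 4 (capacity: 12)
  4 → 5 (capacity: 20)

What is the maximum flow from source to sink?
Maximum flow = 19

Max flow: 19

Flow assignment:
  0 → 1: 7/8
  0 → 5: 12/12
  1 → 2: 7/14
  2 → 3: 7/7
  3 → 4: 7/12
  4 → 5: 7/20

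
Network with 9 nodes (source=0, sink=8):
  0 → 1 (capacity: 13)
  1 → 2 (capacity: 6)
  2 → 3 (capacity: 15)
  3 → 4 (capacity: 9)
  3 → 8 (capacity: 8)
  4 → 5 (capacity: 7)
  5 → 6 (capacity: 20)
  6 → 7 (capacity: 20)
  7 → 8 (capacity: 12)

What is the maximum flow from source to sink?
Maximum flow = 6

Max flow: 6

Flow assignment:
  0 → 1: 6/13
  1 → 2: 6/6
  2 → 3: 6/15
  3 → 8: 6/8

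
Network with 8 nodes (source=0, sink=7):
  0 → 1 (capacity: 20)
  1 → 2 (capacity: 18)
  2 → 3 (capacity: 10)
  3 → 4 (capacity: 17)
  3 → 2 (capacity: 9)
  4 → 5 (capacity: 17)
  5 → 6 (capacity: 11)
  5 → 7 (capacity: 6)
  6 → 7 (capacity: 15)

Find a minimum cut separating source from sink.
Min cut value = 10, edges: (2,3)

Min cut value: 10
Partition: S = [0, 1, 2], T = [3, 4, 5, 6, 7]
Cut edges: (2,3)

By max-flow min-cut theorem, max flow = min cut = 10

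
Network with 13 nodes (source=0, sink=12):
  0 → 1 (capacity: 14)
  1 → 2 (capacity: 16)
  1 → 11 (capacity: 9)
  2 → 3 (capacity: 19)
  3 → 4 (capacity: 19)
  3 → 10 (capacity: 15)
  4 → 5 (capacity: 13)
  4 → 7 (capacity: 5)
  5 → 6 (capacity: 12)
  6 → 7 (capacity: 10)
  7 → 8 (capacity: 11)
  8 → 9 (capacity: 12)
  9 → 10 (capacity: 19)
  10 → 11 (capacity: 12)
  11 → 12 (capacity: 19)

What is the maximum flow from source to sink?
Maximum flow = 14

Max flow: 14

Flow assignment:
  0 → 1: 14/14
  1 → 2: 5/16
  1 → 11: 9/9
  2 → 3: 5/19
  3 → 10: 5/15
  10 → 11: 5/12
  11 → 12: 14/19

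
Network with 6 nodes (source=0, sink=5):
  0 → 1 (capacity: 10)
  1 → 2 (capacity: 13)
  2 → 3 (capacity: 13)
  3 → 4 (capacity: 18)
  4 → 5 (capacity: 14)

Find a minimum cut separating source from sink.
Min cut value = 10, edges: (0,1)

Min cut value: 10
Partition: S = [0], T = [1, 2, 3, 4, 5]
Cut edges: (0,1)

By max-flow min-cut theorem, max flow = min cut = 10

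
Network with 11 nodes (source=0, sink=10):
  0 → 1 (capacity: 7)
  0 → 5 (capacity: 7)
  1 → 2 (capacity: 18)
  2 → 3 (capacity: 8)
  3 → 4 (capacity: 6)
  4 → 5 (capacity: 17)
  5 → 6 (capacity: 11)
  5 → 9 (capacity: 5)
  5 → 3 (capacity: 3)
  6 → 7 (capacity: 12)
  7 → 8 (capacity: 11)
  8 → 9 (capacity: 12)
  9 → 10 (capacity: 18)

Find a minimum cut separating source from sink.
Min cut value = 13, edges: (0,5), (3,4)

Min cut value: 13
Partition: S = [0, 1, 2, 3], T = [4, 5, 6, 7, 8, 9, 10]
Cut edges: (0,5), (3,4)

By max-flow min-cut theorem, max flow = min cut = 13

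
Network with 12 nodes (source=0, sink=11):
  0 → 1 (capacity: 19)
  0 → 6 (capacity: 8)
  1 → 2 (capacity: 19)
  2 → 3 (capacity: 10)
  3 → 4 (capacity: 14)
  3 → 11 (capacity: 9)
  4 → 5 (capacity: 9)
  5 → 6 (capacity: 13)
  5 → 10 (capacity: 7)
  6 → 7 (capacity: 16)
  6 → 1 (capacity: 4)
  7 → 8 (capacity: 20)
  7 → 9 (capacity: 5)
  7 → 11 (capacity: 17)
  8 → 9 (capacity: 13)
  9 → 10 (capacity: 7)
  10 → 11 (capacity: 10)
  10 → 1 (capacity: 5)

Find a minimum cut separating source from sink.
Min cut value = 18, edges: (0,6), (2,3)

Min cut value: 18
Partition: S = [0, 1, 2], T = [3, 4, 5, 6, 7, 8, 9, 10, 11]
Cut edges: (0,6), (2,3)

By max-flow min-cut theorem, max flow = min cut = 18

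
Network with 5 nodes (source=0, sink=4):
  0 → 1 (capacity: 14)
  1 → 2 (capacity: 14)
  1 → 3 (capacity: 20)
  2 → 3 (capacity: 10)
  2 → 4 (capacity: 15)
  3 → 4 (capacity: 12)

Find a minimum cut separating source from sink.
Min cut value = 14, edges: (0,1)

Min cut value: 14
Partition: S = [0], T = [1, 2, 3, 4]
Cut edges: (0,1)

By max-flow min-cut theorem, max flow = min cut = 14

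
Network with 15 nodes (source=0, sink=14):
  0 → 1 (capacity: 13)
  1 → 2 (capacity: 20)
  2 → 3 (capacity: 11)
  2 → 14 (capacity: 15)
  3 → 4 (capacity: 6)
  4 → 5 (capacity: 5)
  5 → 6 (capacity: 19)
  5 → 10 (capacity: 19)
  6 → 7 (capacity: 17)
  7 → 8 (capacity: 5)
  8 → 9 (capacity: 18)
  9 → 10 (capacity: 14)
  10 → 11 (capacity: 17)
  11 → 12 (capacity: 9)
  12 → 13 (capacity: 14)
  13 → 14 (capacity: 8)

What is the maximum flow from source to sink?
Maximum flow = 13

Max flow: 13

Flow assignment:
  0 → 1: 13/13
  1 → 2: 13/20
  2 → 14: 13/15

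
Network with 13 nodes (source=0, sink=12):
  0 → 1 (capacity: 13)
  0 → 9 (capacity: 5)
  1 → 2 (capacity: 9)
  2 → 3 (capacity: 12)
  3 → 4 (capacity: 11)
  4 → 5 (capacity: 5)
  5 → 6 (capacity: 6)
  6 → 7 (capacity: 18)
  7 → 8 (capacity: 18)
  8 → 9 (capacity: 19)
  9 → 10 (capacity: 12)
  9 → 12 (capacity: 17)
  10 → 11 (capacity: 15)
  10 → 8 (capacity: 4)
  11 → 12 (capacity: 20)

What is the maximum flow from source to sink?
Maximum flow = 10

Max flow: 10

Flow assignment:
  0 → 1: 5/13
  0 → 9: 5/5
  1 → 2: 5/9
  2 → 3: 5/12
  3 → 4: 5/11
  4 → 5: 5/5
  5 → 6: 5/6
  6 → 7: 5/18
  7 → 8: 5/18
  8 → 9: 5/19
  9 → 12: 10/17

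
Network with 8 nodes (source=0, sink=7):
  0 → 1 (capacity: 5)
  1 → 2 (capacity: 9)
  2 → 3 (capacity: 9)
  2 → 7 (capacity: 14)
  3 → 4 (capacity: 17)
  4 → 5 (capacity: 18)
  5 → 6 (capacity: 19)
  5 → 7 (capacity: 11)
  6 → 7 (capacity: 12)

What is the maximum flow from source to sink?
Maximum flow = 5

Max flow: 5

Flow assignment:
  0 → 1: 5/5
  1 → 2: 5/9
  2 → 7: 5/14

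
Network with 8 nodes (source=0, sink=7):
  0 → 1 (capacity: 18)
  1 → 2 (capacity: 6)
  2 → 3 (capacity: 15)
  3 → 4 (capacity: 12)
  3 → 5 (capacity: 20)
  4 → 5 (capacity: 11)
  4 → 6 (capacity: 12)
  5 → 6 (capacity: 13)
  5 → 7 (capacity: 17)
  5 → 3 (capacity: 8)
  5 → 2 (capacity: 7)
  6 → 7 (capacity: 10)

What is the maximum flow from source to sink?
Maximum flow = 6

Max flow: 6

Flow assignment:
  0 → 1: 6/18
  1 → 2: 6/6
  2 → 3: 6/15
  3 → 5: 6/20
  5 → 7: 6/17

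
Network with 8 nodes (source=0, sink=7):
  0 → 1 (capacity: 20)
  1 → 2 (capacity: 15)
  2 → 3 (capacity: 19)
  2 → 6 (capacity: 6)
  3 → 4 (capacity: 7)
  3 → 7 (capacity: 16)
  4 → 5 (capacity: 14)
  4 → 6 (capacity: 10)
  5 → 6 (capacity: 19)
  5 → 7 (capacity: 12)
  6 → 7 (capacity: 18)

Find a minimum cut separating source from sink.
Min cut value = 15, edges: (1,2)

Min cut value: 15
Partition: S = [0, 1], T = [2, 3, 4, 5, 6, 7]
Cut edges: (1,2)

By max-flow min-cut theorem, max flow = min cut = 15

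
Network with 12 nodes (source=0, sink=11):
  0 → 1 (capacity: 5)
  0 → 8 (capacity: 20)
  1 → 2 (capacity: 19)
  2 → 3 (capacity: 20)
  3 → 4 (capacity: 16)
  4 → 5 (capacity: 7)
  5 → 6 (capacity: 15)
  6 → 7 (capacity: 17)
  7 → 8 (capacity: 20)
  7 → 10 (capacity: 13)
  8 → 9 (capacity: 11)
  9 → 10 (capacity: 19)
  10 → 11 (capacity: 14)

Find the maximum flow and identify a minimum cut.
Max flow = 14, Min cut edges: (10,11)

Maximum flow: 14
Minimum cut: (10,11)
Partition: S = [0, 1, 2, 3, 4, 5, 6, 7, 8, 9, 10], T = [11]

Max-flow min-cut theorem verified: both equal 14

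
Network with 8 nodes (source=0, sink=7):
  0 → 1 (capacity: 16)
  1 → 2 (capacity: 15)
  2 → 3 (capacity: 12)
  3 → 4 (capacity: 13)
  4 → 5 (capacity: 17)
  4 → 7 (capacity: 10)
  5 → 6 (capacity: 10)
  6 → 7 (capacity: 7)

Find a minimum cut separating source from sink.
Min cut value = 12, edges: (2,3)

Min cut value: 12
Partition: S = [0, 1, 2], T = [3, 4, 5, 6, 7]
Cut edges: (2,3)

By max-flow min-cut theorem, max flow = min cut = 12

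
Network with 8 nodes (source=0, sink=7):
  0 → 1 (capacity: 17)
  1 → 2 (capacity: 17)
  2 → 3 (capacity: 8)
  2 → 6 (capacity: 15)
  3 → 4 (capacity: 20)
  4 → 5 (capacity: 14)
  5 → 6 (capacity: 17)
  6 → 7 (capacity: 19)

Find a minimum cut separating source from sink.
Min cut value = 17, edges: (1,2)

Min cut value: 17
Partition: S = [0, 1], T = [2, 3, 4, 5, 6, 7]
Cut edges: (1,2)

By max-flow min-cut theorem, max flow = min cut = 17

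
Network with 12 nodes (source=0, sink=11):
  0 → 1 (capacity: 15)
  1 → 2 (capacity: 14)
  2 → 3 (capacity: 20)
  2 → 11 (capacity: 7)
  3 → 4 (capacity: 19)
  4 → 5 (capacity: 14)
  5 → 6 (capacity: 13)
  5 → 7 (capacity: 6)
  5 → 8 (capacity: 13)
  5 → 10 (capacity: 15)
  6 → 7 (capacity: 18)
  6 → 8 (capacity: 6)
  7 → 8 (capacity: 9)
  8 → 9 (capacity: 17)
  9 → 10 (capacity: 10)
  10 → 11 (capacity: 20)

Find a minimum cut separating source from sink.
Min cut value = 14, edges: (1,2)

Min cut value: 14
Partition: S = [0, 1], T = [2, 3, 4, 5, 6, 7, 8, 9, 10, 11]
Cut edges: (1,2)

By max-flow min-cut theorem, max flow = min cut = 14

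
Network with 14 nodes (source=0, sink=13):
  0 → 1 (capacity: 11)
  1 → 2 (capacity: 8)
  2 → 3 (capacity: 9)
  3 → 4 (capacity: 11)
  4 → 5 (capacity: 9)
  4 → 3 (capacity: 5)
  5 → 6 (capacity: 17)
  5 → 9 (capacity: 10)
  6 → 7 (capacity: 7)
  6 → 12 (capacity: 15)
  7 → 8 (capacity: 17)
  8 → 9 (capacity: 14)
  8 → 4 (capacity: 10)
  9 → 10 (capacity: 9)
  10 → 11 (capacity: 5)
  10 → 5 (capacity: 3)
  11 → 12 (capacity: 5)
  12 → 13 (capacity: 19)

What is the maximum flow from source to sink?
Maximum flow = 8

Max flow: 8

Flow assignment:
  0 → 1: 8/11
  1 → 2: 8/8
  2 → 3: 8/9
  3 → 4: 8/11
  4 → 5: 8/9
  5 → 6: 8/17
  6 → 12: 8/15
  12 → 13: 8/19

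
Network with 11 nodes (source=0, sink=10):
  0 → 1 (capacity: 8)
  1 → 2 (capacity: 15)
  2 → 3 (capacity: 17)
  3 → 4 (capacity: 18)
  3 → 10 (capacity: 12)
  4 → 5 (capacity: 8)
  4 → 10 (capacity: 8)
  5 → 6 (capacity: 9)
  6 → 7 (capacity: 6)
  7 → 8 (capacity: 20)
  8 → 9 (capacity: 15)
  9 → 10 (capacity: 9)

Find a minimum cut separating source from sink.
Min cut value = 8, edges: (0,1)

Min cut value: 8
Partition: S = [0], T = [1, 2, 3, 4, 5, 6, 7, 8, 9, 10]
Cut edges: (0,1)

By max-flow min-cut theorem, max flow = min cut = 8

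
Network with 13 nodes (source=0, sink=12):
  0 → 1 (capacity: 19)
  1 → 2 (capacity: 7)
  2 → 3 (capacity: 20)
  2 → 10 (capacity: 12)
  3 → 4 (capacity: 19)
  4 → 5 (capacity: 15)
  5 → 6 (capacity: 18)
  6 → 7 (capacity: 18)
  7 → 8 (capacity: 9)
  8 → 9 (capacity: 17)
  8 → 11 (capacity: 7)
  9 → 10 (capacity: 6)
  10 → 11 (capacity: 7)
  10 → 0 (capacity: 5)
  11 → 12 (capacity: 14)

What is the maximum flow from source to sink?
Maximum flow = 7

Max flow: 7

Flow assignment:
  0 → 1: 7/19
  1 → 2: 7/7
  2 → 10: 7/12
  10 → 11: 7/7
  11 → 12: 7/14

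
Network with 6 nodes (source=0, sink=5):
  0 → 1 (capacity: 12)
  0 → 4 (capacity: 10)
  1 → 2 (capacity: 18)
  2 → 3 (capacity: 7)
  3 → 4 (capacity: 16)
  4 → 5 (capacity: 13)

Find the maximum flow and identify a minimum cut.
Max flow = 13, Min cut edges: (4,5)

Maximum flow: 13
Minimum cut: (4,5)
Partition: S = [0, 1, 2, 3, 4], T = [5]

Max-flow min-cut theorem verified: both equal 13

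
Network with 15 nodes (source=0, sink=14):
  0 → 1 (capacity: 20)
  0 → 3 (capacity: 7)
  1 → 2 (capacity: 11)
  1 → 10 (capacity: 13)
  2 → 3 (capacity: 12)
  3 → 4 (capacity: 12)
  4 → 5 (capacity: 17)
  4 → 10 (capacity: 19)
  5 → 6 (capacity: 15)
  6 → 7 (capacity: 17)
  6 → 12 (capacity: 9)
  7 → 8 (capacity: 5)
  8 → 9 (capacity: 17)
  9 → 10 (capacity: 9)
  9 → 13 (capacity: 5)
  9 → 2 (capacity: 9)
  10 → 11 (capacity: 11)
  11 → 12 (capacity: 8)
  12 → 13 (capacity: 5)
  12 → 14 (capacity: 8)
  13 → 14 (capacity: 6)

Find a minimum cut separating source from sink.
Min cut value = 14, edges: (12,14), (13,14)

Min cut value: 14
Partition: S = [0, 1, 2, 3, 4, 5, 6, 7, 8, 9, 10, 11, 12, 13], T = [14]
Cut edges: (12,14), (13,14)

By max-flow min-cut theorem, max flow = min cut = 14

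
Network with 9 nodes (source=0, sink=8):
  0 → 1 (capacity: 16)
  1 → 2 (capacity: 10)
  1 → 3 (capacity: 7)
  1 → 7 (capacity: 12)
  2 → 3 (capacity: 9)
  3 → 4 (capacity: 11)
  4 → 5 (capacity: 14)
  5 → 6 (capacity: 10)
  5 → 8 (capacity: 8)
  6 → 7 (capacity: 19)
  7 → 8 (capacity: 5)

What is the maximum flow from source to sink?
Maximum flow = 13

Max flow: 13

Flow assignment:
  0 → 1: 13/16
  1 → 2: 4/10
  1 → 3: 4/7
  1 → 7: 5/12
  2 → 3: 4/9
  3 → 4: 8/11
  4 → 5: 8/14
  5 → 8: 8/8
  7 → 8: 5/5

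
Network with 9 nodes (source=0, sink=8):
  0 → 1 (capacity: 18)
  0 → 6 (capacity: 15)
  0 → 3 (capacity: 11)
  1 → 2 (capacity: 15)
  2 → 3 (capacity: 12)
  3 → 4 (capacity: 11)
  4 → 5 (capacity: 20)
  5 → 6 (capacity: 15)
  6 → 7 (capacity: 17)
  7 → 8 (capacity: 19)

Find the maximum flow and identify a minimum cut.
Max flow = 17, Min cut edges: (6,7)

Maximum flow: 17
Minimum cut: (6,7)
Partition: S = [0, 1, 2, 3, 4, 5, 6], T = [7, 8]

Max-flow min-cut theorem verified: both equal 17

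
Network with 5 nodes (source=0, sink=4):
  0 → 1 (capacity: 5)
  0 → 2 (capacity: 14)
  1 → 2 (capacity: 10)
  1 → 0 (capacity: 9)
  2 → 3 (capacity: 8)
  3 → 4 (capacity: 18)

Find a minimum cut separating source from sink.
Min cut value = 8, edges: (2,3)

Min cut value: 8
Partition: S = [0, 1, 2], T = [3, 4]
Cut edges: (2,3)

By max-flow min-cut theorem, max flow = min cut = 8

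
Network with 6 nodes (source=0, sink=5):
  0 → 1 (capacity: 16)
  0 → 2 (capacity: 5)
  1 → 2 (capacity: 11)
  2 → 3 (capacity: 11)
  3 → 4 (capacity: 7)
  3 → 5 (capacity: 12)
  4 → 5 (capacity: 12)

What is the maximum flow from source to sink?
Maximum flow = 11

Max flow: 11

Flow assignment:
  0 → 1: 11/16
  1 → 2: 11/11
  2 → 3: 11/11
  3 → 5: 11/12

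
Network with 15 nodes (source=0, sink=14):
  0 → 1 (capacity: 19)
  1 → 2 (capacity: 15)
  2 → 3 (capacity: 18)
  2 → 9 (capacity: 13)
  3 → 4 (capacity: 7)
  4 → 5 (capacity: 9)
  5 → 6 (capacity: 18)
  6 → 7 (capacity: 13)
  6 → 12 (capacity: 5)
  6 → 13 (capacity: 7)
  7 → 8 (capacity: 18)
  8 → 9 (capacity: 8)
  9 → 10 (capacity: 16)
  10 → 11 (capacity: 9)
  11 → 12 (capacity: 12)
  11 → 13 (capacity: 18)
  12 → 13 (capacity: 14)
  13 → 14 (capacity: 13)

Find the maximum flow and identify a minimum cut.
Max flow = 13, Min cut edges: (13,14)

Maximum flow: 13
Minimum cut: (13,14)
Partition: S = [0, 1, 2, 3, 4, 5, 6, 7, 8, 9, 10, 11, 12, 13], T = [14]

Max-flow min-cut theorem verified: both equal 13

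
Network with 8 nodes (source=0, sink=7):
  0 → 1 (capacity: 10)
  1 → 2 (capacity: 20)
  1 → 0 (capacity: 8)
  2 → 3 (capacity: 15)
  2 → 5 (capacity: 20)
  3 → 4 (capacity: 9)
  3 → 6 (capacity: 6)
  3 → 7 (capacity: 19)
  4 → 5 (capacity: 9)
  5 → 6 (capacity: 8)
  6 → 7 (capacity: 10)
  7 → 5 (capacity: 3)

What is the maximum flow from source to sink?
Maximum flow = 10

Max flow: 10

Flow assignment:
  0 → 1: 10/10
  1 → 2: 10/20
  2 → 3: 10/15
  3 → 7: 10/19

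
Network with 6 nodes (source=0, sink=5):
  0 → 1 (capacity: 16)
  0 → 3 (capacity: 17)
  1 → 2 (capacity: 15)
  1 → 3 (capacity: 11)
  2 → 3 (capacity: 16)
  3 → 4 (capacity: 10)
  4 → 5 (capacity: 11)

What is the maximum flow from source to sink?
Maximum flow = 10

Max flow: 10

Flow assignment:
  0 → 1: 10/16
  1 → 2: 5/15
  1 → 3: 5/11
  2 → 3: 5/16
  3 → 4: 10/10
  4 → 5: 10/11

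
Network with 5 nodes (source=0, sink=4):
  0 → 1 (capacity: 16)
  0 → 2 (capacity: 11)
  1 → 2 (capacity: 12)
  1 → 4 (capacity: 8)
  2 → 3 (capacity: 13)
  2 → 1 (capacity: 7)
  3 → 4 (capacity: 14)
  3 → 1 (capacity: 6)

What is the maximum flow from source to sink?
Maximum flow = 21

Max flow: 21

Flow assignment:
  0 → 1: 16/16
  0 → 2: 5/11
  1 → 2: 8/12
  1 → 4: 8/8
  2 → 3: 13/13
  3 → 4: 13/14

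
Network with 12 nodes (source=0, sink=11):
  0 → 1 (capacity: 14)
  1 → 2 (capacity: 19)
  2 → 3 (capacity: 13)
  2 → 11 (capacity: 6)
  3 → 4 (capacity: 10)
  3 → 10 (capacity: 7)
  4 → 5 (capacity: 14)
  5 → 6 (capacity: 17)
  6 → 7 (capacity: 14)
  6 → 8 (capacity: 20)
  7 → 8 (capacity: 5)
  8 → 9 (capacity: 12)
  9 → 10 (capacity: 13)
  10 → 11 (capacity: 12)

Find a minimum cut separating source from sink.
Min cut value = 14, edges: (0,1)

Min cut value: 14
Partition: S = [0], T = [1, 2, 3, 4, 5, 6, 7, 8, 9, 10, 11]
Cut edges: (0,1)

By max-flow min-cut theorem, max flow = min cut = 14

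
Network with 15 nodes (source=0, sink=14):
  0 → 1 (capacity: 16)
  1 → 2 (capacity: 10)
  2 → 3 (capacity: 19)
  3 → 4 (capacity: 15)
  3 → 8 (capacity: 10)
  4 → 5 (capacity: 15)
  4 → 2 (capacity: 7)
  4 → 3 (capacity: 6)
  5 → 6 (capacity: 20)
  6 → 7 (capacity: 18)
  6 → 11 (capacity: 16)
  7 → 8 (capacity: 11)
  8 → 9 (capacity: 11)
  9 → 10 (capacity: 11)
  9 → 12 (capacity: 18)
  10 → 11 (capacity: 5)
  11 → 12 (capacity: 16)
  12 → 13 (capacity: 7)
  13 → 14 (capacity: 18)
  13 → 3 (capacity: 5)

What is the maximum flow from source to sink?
Maximum flow = 7

Max flow: 7

Flow assignment:
  0 → 1: 7/16
  1 → 2: 7/10
  2 → 3: 7/19
  3 → 8: 7/10
  8 → 9: 7/11
  9 → 12: 7/18
  12 → 13: 7/7
  13 → 14: 7/18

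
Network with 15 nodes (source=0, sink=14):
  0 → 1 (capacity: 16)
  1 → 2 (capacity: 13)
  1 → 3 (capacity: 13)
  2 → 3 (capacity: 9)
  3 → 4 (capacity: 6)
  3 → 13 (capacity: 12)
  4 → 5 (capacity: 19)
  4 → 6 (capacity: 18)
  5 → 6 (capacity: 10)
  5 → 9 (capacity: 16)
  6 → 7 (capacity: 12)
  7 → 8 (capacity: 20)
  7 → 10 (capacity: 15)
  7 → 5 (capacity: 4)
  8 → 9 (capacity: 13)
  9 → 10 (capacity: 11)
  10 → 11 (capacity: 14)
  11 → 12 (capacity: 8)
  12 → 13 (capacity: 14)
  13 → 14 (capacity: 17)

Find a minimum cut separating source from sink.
Min cut value = 16, edges: (0,1)

Min cut value: 16
Partition: S = [0], T = [1, 2, 3, 4, 5, 6, 7, 8, 9, 10, 11, 12, 13, 14]
Cut edges: (0,1)

By max-flow min-cut theorem, max flow = min cut = 16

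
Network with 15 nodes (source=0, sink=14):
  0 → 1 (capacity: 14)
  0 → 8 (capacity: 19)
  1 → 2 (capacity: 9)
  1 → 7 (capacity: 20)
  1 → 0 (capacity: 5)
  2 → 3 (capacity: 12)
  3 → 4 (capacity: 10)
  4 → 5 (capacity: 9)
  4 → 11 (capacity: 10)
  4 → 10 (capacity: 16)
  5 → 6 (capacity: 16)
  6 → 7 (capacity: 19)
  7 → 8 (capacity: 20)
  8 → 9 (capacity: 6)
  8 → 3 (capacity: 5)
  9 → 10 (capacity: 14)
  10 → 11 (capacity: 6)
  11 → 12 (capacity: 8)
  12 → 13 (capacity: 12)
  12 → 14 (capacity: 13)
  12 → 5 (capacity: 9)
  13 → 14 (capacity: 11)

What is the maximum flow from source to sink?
Maximum flow = 8

Max flow: 8

Flow assignment:
  0 → 1: 2/14
  0 → 8: 6/19
  1 → 2: 2/9
  2 → 3: 2/12
  3 → 4: 2/10
  4 → 11: 2/10
  8 → 9: 6/6
  9 → 10: 6/14
  10 → 11: 6/6
  11 → 12: 8/8
  12 → 14: 8/13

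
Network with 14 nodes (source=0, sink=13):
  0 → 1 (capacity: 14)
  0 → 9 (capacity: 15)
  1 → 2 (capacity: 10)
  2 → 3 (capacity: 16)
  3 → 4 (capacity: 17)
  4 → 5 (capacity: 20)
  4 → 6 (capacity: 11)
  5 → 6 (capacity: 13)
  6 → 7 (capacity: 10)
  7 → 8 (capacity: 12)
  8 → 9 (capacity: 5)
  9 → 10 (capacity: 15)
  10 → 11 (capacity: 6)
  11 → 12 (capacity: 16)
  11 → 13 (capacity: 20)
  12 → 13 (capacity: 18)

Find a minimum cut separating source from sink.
Min cut value = 6, edges: (10,11)

Min cut value: 6
Partition: S = [0, 1, 2, 3, 4, 5, 6, 7, 8, 9, 10], T = [11, 12, 13]
Cut edges: (10,11)

By max-flow min-cut theorem, max flow = min cut = 6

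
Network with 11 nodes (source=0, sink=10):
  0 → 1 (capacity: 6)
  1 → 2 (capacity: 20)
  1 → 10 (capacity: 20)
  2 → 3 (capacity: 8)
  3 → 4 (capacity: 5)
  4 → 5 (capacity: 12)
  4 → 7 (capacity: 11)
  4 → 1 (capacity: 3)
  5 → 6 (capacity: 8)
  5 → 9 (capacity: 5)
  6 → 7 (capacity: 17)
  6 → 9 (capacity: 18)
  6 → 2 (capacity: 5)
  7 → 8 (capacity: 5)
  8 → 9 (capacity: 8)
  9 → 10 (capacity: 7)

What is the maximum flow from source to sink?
Maximum flow = 6

Max flow: 6

Flow assignment:
  0 → 1: 6/6
  1 → 10: 6/20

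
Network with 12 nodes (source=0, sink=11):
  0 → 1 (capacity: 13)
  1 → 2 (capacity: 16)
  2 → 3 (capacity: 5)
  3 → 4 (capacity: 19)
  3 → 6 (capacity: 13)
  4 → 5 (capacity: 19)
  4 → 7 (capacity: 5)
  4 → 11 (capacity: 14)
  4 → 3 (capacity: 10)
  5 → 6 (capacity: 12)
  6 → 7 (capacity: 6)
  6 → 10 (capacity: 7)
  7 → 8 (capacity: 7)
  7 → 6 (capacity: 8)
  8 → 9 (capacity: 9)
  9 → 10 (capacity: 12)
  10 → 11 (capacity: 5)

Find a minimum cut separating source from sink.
Min cut value = 5, edges: (2,3)

Min cut value: 5
Partition: S = [0, 1, 2], T = [3, 4, 5, 6, 7, 8, 9, 10, 11]
Cut edges: (2,3)

By max-flow min-cut theorem, max flow = min cut = 5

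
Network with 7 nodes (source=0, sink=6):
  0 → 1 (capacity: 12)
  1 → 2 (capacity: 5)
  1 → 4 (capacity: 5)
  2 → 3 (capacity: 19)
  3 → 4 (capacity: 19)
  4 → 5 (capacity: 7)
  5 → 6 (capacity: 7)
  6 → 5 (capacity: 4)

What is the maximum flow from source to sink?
Maximum flow = 7

Max flow: 7

Flow assignment:
  0 → 1: 7/12
  1 → 2: 5/5
  1 → 4: 2/5
  2 → 3: 5/19
  3 → 4: 5/19
  4 → 5: 7/7
  5 → 6: 7/7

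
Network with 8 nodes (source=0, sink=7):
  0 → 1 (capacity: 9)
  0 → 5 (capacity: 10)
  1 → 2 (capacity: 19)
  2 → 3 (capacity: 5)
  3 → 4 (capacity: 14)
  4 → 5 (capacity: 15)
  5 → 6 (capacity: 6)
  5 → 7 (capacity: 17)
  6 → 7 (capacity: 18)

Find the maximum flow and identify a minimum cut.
Max flow = 15, Min cut edges: (0,5), (2,3)

Maximum flow: 15
Minimum cut: (0,5), (2,3)
Partition: S = [0, 1, 2], T = [3, 4, 5, 6, 7]

Max-flow min-cut theorem verified: both equal 15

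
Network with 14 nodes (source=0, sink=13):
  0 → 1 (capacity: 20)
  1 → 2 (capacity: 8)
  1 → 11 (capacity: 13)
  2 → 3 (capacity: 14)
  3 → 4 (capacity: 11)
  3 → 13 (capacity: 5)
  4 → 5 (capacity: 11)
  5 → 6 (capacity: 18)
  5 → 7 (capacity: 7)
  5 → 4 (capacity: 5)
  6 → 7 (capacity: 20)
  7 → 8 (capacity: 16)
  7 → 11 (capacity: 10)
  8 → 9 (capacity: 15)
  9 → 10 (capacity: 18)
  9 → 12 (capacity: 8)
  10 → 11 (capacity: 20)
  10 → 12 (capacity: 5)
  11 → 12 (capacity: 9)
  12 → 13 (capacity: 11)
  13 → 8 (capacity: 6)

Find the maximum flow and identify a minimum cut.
Max flow = 16, Min cut edges: (3,13), (12,13)

Maximum flow: 16
Minimum cut: (3,13), (12,13)
Partition: S = [0, 1, 2, 3, 4, 5, 6, 7, 8, 9, 10, 11, 12], T = [13]

Max-flow min-cut theorem verified: both equal 16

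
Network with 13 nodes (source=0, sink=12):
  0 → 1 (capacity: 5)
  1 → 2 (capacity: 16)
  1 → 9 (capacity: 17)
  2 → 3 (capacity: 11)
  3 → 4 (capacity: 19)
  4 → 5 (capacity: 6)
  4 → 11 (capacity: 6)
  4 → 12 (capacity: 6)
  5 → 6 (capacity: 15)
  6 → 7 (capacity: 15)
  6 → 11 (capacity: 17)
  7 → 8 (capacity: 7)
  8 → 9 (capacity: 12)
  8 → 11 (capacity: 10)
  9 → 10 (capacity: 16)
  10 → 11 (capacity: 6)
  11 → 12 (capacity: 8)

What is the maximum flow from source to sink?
Maximum flow = 5

Max flow: 5

Flow assignment:
  0 → 1: 5/5
  1 → 2: 5/16
  2 → 3: 5/11
  3 → 4: 5/19
  4 → 12: 5/6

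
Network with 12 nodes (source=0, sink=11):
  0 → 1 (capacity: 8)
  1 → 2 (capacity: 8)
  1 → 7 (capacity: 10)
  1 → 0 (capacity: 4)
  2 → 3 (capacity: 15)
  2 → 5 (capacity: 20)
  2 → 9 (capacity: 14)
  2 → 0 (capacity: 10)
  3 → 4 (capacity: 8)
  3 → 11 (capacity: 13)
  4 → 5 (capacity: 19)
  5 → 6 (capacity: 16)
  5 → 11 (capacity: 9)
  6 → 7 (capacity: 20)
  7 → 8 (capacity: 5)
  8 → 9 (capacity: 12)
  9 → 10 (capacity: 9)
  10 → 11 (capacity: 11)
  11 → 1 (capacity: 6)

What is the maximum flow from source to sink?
Maximum flow = 8

Max flow: 8

Flow assignment:
  0 → 1: 8/8
  1 → 2: 8/8
  2 → 3: 8/15
  3 → 11: 8/13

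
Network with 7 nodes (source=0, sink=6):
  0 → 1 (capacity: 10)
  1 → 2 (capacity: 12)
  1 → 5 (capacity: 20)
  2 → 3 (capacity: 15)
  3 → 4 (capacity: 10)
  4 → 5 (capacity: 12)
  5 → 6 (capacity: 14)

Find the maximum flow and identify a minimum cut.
Max flow = 10, Min cut edges: (0,1)

Maximum flow: 10
Minimum cut: (0,1)
Partition: S = [0], T = [1, 2, 3, 4, 5, 6]

Max-flow min-cut theorem verified: both equal 10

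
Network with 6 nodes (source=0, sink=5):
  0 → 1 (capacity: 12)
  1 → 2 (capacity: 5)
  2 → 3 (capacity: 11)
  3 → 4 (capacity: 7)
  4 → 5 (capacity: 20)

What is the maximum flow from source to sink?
Maximum flow = 5

Max flow: 5

Flow assignment:
  0 → 1: 5/12
  1 → 2: 5/5
  2 → 3: 5/11
  3 → 4: 5/7
  4 → 5: 5/20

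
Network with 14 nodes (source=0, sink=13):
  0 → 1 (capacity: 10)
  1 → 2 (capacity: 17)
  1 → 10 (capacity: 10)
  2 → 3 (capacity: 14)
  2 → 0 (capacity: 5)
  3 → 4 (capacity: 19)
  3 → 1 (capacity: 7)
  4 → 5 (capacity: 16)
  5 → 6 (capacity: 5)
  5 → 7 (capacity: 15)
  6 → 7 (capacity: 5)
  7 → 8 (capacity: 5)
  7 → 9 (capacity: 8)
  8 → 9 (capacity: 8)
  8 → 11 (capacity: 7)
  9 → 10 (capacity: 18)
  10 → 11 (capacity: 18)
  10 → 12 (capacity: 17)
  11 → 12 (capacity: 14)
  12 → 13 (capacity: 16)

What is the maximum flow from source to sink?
Maximum flow = 10

Max flow: 10

Flow assignment:
  0 → 1: 10/10
  1 → 10: 10/10
  10 → 12: 10/17
  12 → 13: 10/16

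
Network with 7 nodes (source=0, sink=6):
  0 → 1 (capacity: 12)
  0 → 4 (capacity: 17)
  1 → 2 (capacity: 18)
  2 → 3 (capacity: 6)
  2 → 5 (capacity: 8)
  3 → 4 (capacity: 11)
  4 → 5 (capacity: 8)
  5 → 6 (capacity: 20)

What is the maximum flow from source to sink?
Maximum flow = 16

Max flow: 16

Flow assignment:
  0 → 1: 12/12
  0 → 4: 4/17
  1 → 2: 12/18
  2 → 3: 4/6
  2 → 5: 8/8
  3 → 4: 4/11
  4 → 5: 8/8
  5 → 6: 16/20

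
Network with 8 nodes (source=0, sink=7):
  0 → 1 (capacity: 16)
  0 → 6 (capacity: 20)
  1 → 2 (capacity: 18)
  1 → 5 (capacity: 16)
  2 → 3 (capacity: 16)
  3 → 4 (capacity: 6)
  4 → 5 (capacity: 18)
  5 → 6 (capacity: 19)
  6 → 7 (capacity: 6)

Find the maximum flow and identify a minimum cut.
Max flow = 6, Min cut edges: (6,7)

Maximum flow: 6
Minimum cut: (6,7)
Partition: S = [0, 1, 2, 3, 4, 5, 6], T = [7]

Max-flow min-cut theorem verified: both equal 6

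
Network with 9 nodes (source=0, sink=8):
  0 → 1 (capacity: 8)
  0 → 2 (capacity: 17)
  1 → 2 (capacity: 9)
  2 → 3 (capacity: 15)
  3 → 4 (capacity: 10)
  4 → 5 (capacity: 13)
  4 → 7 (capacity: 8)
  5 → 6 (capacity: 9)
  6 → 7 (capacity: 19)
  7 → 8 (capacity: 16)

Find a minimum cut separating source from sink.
Min cut value = 10, edges: (3,4)

Min cut value: 10
Partition: S = [0, 1, 2, 3], T = [4, 5, 6, 7, 8]
Cut edges: (3,4)

By max-flow min-cut theorem, max flow = min cut = 10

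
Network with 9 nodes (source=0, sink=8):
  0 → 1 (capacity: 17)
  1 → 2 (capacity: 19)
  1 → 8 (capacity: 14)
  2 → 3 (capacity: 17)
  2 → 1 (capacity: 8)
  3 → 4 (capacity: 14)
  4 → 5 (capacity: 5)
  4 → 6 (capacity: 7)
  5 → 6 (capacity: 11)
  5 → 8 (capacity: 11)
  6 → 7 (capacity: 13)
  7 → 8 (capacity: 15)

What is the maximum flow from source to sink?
Maximum flow = 17

Max flow: 17

Flow assignment:
  0 → 1: 17/17
  1 → 2: 3/19
  1 → 8: 14/14
  2 → 3: 3/17
  3 → 4: 3/14
  4 → 5: 3/5
  5 → 8: 3/11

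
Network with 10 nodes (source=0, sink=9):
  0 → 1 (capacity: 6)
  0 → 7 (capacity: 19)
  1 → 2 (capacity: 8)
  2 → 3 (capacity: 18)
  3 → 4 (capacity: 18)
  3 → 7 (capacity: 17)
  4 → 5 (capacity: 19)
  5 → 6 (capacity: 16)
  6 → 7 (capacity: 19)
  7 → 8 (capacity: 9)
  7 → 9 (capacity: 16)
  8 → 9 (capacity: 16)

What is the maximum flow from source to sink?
Maximum flow = 25

Max flow: 25

Flow assignment:
  0 → 1: 6/6
  0 → 7: 19/19
  1 → 2: 6/8
  2 → 3: 6/18
  3 → 7: 6/17
  7 → 8: 9/9
  7 → 9: 16/16
  8 → 9: 9/16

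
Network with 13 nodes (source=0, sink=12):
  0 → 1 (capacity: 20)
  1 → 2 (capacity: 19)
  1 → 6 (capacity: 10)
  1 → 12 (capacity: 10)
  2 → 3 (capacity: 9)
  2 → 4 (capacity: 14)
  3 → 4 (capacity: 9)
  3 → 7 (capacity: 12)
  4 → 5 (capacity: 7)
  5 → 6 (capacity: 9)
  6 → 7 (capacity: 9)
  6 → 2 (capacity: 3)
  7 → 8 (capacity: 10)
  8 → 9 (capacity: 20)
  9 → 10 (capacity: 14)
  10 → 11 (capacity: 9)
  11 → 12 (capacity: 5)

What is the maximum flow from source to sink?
Maximum flow = 15

Max flow: 15

Flow assignment:
  0 → 1: 15/20
  1 → 2: 1/19
  1 → 6: 4/10
  1 → 12: 10/10
  2 → 3: 1/9
  3 → 7: 1/12
  6 → 7: 4/9
  7 → 8: 5/10
  8 → 9: 5/20
  9 → 10: 5/14
  10 → 11: 5/9
  11 → 12: 5/5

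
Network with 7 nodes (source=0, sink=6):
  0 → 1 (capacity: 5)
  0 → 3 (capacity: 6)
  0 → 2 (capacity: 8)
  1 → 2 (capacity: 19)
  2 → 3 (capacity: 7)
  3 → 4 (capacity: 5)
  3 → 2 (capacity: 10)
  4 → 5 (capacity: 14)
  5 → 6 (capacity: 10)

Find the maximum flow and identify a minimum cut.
Max flow = 5, Min cut edges: (3,4)

Maximum flow: 5
Minimum cut: (3,4)
Partition: S = [0, 1, 2, 3], T = [4, 5, 6]

Max-flow min-cut theorem verified: both equal 5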